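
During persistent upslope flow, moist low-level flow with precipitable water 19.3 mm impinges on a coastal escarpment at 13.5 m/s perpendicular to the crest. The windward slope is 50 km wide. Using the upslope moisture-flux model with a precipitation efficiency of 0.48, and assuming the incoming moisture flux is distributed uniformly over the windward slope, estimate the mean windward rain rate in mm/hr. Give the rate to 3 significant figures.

R ≈ 9.00 mm/hr

Incoming column moisture flux per unit ridge length: F = V × PW = 13.5 × 19.3 = 260.55 mm·m/s.
Spread over the 50 km slope with efficiency ε = 0.48: R = ε·F/W = 0.48 × 260.55 / 50000 m = 2.501e-03 mm/s.
R = 2.501e-03 × 3600 = 9.00 mm/hr.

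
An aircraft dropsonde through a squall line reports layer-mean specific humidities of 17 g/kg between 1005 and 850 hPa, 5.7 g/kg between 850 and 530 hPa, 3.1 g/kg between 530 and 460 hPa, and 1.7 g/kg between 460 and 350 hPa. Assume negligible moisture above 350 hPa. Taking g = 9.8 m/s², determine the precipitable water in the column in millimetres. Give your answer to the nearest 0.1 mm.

PW ≈ 49.6 mm

Precipitable water is the column-integrated vapour mass per unit area: PW = (1/g) Σ q̄ Δp, with q in kg/kg and Δp in Pa (1 kg/m² of water = 1 mm).
Layer 1005–850 hPa: Δp = 155 hPa = 15500 Pa, q̄ = 0.017 kg/kg → 0.017 × 15500 / 9.8 = 26.89 mm
Layer 850–530 hPa: Δp = 320 hPa = 32000 Pa, q̄ = 0.0057 kg/kg → 0.0057 × 32000 / 9.8 = 18.61 mm
Layer 530–460 hPa: Δp = 70 hPa = 7000 Pa, q̄ = 0.0031 kg/kg → 0.0031 × 7000 / 9.8 = 2.21 mm
Layer 460–350 hPa: Δp = 110 hPa = 11000 Pa, q̄ = 0.0017 kg/kg → 0.0017 × 11000 / 9.8 = 1.91 mm
PW = 26.89 + 18.61 + 2.21 + 1.91 = 49.62 ≈ 49.6 mm.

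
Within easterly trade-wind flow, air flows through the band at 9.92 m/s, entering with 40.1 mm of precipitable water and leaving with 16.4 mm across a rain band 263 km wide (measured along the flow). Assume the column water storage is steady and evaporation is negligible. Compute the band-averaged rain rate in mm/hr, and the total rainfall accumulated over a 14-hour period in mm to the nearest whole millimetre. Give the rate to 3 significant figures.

R ≈ 3.22 mm/hr; total ≈ 45 mm

Column moisture flux per unit crosswind length is F = V × PW.
Inflow: F_in = 9.92 × 40.1 = 397.792 mm·m/s
Outflow: F_out = 9.92 × 16.4 = 162.688 mm·m/s
Steady-state rate R = (F_in − F_out)/L = (397.792 − 162.688) / 263000 m = 8.939e-04 mm/s.
R = 8.939e-04 × 3600 = 3.22 mm/hr.
Over 14 h: total = 3.22 × 14 = 45.08 ≈ 45 mm.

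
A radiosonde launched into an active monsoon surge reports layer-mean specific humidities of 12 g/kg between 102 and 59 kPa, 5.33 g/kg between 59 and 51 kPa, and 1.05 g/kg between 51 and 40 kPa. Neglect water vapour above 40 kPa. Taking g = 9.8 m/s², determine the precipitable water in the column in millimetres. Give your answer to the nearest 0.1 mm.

PW ≈ 58.2 mm

Precipitable water is the column-integrated vapour mass per unit area: PW = (1/g) Σ q̄ Δp, with q in kg/kg and Δp in Pa (1 kg/m² of water = 1 mm).
Layer 102–59 kPa: Δp = 430 hPa = 43000 Pa, q̄ = 0.012 kg/kg → 0.012 × 43000 / 9.8 = 52.65 mm
Layer 59–51 kPa: Δp = 80 hPa = 8000 Pa, q̄ = 0.00533 kg/kg → 0.00533 × 8000 / 9.8 = 4.35 mm
Layer 51–40 kPa: Δp = 110 hPa = 11000 Pa, q̄ = 0.00105 kg/kg → 0.00105 × 11000 / 9.8 = 1.18 mm
PW = 52.65 + 4.35 + 1.18 = 58.18 ≈ 58.2 mm.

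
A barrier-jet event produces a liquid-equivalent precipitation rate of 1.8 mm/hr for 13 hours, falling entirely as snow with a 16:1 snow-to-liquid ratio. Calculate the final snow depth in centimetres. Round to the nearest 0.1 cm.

snow depth ≈ 37.4 cm

Liquid-equivalent depth = 1.8 × 13 = 23.4 mm.
Snow depth = 23.4 mm × 16 = 374.4 mm = 37.4 cm.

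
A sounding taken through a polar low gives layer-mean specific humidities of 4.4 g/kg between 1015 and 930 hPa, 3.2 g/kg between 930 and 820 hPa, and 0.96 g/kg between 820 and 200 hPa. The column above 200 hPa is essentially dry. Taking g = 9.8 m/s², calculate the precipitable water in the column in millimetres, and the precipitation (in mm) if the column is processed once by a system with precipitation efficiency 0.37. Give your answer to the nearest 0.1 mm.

PW ≈ 13.5 mm; precipitation ≈ 5.0 mm

Precipitable water is the column-integrated vapour mass per unit area: PW = (1/g) Σ q̄ Δp, with q in kg/kg and Δp in Pa (1 kg/m² of water = 1 mm).
Layer 1015–930 hPa: Δp = 85 hPa = 8500 Pa, q̄ = 0.0044 kg/kg → 0.0044 × 8500 / 9.8 = 3.82 mm
Layer 930–820 hPa: Δp = 110 hPa = 11000 Pa, q̄ = 0.0032 kg/kg → 0.0032 × 11000 / 9.8 = 3.59 mm
Layer 820–200 hPa: Δp = 620 hPa = 62000 Pa, q̄ = 0.00096 kg/kg → 0.00096 × 62000 / 9.8 = 6.07 mm
PW = 3.82 + 3.59 + 6.07 = 13.48 ≈ 13.5 mm.
Precipitation = ε × PW = 0.37 × 13.5 = 5.0 mm.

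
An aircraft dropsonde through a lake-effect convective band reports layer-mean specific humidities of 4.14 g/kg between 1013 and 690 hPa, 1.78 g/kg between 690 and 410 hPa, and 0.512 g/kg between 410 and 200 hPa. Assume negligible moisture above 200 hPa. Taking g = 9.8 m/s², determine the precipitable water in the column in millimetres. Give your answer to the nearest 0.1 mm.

PW ≈ 19.8 mm

Precipitable water is the column-integrated vapour mass per unit area: PW = (1/g) Σ q̄ Δp, with q in kg/kg and Δp in Pa (1 kg/m² of water = 1 mm).
Layer 1013–690 hPa: Δp = 323 hPa = 32300 Pa, q̄ = 0.00414 kg/kg → 0.00414 × 32300 / 9.8 = 13.65 mm
Layer 690–410 hPa: Δp = 280 hPa = 28000 Pa, q̄ = 0.00178 kg/kg → 0.00178 × 28000 / 9.8 = 5.09 mm
Layer 410–200 hPa: Δp = 210 hPa = 21000 Pa, q̄ = 0.000512 kg/kg → 0.000512 × 21000 / 9.8 = 1.10 mm
PW = 13.65 + 5.09 + 1.10 = 19.84 ≈ 19.8 mm.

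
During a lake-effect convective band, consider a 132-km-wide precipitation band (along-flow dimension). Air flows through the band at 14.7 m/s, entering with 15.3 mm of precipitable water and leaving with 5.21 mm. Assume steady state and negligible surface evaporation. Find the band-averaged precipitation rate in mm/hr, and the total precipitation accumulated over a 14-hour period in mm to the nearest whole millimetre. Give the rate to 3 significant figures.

Column moisture flux per unit crosswind length is F = V × PW.
Inflow: F_in = 14.7 × 15.3 = 224.91 mm·m/s
Outflow: F_out = 14.7 × 5.21 = 76.587 mm·m/s
Steady-state rate R = (F_in − F_out)/L = (224.91 − 76.587) / 132000 m = 1.124e-03 mm/s.
R = 1.124e-03 × 3600 = 4.05 mm/hr.
Over 14 h: total = 4.05 × 14 = 56.7 ≈ 57 mm.

R ≈ 4.05 mm/hr; total ≈ 57 mm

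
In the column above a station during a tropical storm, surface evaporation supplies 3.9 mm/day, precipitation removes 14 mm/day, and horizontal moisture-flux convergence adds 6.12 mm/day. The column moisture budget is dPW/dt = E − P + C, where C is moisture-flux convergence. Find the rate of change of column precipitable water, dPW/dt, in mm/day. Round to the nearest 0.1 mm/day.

dPW/dt ≈ -4.0 mm/day

dPW/dt = E − P + C = 3.9 − 14 + (6.12) = -4.0 mm/day.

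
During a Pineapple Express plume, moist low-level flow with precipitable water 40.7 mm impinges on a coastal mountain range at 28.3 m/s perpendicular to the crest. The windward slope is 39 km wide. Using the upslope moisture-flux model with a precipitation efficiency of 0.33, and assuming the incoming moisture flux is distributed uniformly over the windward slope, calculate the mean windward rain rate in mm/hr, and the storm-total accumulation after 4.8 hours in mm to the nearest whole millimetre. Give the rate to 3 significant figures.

Incoming column moisture flux per unit ridge length: F = V × PW = 28.3 × 40.7 = 1151.81 mm·m/s.
Spread over the 39 km slope with efficiency ε = 0.33: R = ε·F/W = 0.33 × 1151.81 / 39000 m = 9.746e-03 mm/s.
R = 9.746e-03 × 3600 = 35.1 mm/hr.
Over 4.8 h: total = 35.1 × 4.8 = 168.48 ≈ 168 mm.

R ≈ 35.1 mm/hr; total ≈ 168 mm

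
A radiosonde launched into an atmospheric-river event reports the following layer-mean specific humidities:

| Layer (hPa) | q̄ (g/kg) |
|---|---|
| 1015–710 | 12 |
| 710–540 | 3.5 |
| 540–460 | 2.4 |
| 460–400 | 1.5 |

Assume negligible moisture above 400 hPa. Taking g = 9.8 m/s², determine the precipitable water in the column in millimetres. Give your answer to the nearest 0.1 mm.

PW ≈ 46.3 mm

Precipitable water is the column-integrated vapour mass per unit area: PW = (1/g) Σ q̄ Δp, with q in kg/kg and Δp in Pa (1 kg/m² of water = 1 mm).
Layer 1015–710 hPa: Δp = 305 hPa = 30500 Pa, q̄ = 0.012 kg/kg → 0.012 × 30500 / 9.8 = 37.35 mm
Layer 710–540 hPa: Δp = 170 hPa = 17000 Pa, q̄ = 0.0035 kg/kg → 0.0035 × 17000 / 9.8 = 6.07 mm
Layer 540–460 hPa: Δp = 80 hPa = 8000 Pa, q̄ = 0.0024 kg/kg → 0.0024 × 8000 / 9.8 = 1.96 mm
Layer 460–400 hPa: Δp = 60 hPa = 6000 Pa, q̄ = 0.0015 kg/kg → 0.0015 × 6000 / 9.8 = 0.92 mm
PW = 37.35 + 6.07 + 1.96 + 0.92 = 46.30 ≈ 46.3 mm.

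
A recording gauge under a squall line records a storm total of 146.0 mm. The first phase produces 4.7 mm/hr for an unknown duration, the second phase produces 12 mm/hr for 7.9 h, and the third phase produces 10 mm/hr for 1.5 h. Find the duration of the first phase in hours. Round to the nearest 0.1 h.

Known phases: 12 × 7.9 + 10 × 1.5 = 94.8 + 15 = 109.8 mm.
Remaining depth = 146.0 − 109.8 = 36.2 mm.
Duration = 36.2 / 4.7 = 7.7 h.

duration ≈ 7.7 h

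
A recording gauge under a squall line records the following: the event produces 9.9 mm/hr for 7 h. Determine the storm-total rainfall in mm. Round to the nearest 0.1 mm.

Total = Σ Rᵢ Δtᵢ = 9.9 × 7
      = 69.3 = 69.3 mm.

total ≈ 69.3 mm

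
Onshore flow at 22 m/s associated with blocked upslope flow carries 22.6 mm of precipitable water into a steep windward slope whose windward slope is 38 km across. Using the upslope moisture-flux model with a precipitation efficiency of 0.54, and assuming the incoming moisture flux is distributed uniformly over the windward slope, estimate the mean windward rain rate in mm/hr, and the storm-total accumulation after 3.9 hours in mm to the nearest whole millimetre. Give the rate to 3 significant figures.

R ≈ 25.4 mm/hr; total ≈ 99 mm

Incoming column moisture flux per unit ridge length: F = V × PW = 22 × 22.6 = 497.2 mm·m/s.
Spread over the 38 km slope with efficiency ε = 0.54: R = ε·F/W = 0.54 × 497.2 / 38000 m = 7.065e-03 mm/s.
R = 7.065e-03 × 3600 = 25.4 mm/hr.
Over 3.9 h: total = 25.4 × 3.9 = 99.06 ≈ 99 mm.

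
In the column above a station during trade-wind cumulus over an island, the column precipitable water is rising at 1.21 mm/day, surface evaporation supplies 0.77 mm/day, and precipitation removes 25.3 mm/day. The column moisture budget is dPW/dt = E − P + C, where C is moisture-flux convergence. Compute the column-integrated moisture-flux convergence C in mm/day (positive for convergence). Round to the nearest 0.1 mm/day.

C ≈ 25.7 mm/day

dPW/dt = +1.21 mm/day.
C = dPW/dt − E + P = (+1.21) − 0.77 + 25.3 = 25.7 mm/day.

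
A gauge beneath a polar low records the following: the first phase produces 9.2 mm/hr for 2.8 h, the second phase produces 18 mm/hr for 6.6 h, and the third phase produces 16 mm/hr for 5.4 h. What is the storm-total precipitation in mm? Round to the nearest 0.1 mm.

Total = Σ Rᵢ Δtᵢ = 9.2 × 2.8 + 18 × 6.6 + 16 × 5.4
      = 25.76 + 118.8 + 86.4 = 231.0 mm.

total ≈ 231.0 mm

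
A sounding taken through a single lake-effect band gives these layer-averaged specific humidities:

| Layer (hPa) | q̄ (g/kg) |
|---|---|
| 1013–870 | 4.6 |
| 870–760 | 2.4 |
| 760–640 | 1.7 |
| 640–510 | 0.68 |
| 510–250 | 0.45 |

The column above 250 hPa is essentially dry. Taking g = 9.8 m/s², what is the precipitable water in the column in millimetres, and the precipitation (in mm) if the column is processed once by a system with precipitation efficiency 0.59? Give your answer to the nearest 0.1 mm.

Precipitable water is the column-integrated vapour mass per unit area: PW = (1/g) Σ q̄ Δp, with q in kg/kg and Δp in Pa (1 kg/m² of water = 1 mm).
Layer 1013–870 hPa: Δp = 143 hPa = 14300 Pa, q̄ = 0.0046 kg/kg → 0.0046 × 14300 / 9.8 = 6.71 mm
Layer 870–760 hPa: Δp = 110 hPa = 11000 Pa, q̄ = 0.0024 kg/kg → 0.0024 × 11000 / 9.8 = 2.69 mm
Layer 760–640 hPa: Δp = 120 hPa = 12000 Pa, q̄ = 0.0017 kg/kg → 0.0017 × 12000 / 9.8 = 2.08 mm
Layer 640–510 hPa: Δp = 130 hPa = 13000 Pa, q̄ = 0.00068 kg/kg → 0.00068 × 13000 / 9.8 = 0.90 mm
Layer 510–250 hPa: Δp = 260 hPa = 26000 Pa, q̄ = 0.00045 kg/kg → 0.00045 × 26000 / 9.8 = 1.19 mm
PW = 6.71 + 2.69 + 2.08 + 0.90 + 1.19 = 13.57 ≈ 13.6 mm.
Precipitation = ε × PW = 0.59 × 13.6 = 8.0 mm.

PW ≈ 13.6 mm; precipitation ≈ 8.0 mm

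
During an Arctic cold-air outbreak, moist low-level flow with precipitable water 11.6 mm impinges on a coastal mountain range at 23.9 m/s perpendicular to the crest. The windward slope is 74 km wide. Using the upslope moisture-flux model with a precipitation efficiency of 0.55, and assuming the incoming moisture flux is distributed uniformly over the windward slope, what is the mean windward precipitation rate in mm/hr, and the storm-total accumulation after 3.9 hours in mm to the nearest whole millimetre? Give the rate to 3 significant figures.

Incoming column moisture flux per unit ridge length: F = V × PW = 23.9 × 11.6 = 277.24 mm·m/s.
Spread over the 74 km slope with efficiency ε = 0.55: R = ε·F/W = 0.55 × 277.24 / 74000 m = 2.061e-03 mm/s.
R = 2.061e-03 × 3600 = 7.42 mm/hr.
Over 3.9 h: total = 7.42 × 3.9 = 28.938 ≈ 29 mm.

R ≈ 7.42 mm/hr; total ≈ 29 mm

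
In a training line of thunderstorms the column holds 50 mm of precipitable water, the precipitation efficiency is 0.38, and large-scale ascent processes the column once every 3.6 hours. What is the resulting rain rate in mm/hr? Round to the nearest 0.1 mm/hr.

Each overturning extracts ε × PW = 0.38 × 50 = 19 mm.
Rate = ε·PW / τ = 19 / 3.6 h = 5.3 mm/hr.

R ≈ 5.3 mm/hr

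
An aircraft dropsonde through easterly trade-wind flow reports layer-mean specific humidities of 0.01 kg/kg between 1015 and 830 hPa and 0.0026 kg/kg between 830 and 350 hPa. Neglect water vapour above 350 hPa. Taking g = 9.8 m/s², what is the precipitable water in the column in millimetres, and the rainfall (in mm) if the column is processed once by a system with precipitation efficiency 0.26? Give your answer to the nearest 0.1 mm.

PW ≈ 31.6 mm; rainfall ≈ 8.2 mm

Precipitable water is the column-integrated vapour mass per unit area: PW = (1/g) Σ q̄ Δp, with q in kg/kg and Δp in Pa (1 kg/m² of water = 1 mm).
Layer 1015–830 hPa: Δp = 185 hPa = 18500 Pa, q̄ = 0.01 kg/kg → 0.01 × 18500 / 9.8 = 18.88 mm
Layer 830–350 hPa: Δp = 480 hPa = 48000 Pa, q̄ = 0.0026 kg/kg → 0.0026 × 48000 / 9.8 = 12.73 mm
PW = 18.88 + 12.73 = 31.61 ≈ 31.6 mm.
Rainfall = ε × PW = 0.26 × 31.6 = 8.2 mm.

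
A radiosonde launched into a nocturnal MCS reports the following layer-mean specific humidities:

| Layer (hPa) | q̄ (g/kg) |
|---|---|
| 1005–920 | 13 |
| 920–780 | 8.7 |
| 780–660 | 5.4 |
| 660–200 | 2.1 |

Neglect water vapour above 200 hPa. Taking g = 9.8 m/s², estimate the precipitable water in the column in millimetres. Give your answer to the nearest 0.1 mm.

Precipitable water is the column-integrated vapour mass per unit area: PW = (1/g) Σ q̄ Δp, with q in kg/kg and Δp in Pa (1 kg/m² of water = 1 mm).
Layer 1005–920 hPa: Δp = 85 hPa = 8500 Pa, q̄ = 0.013 kg/kg → 0.013 × 8500 / 9.8 = 11.28 mm
Layer 920–780 hPa: Δp = 140 hPa = 14000 Pa, q̄ = 0.0087 kg/kg → 0.0087 × 14000 / 9.8 = 12.43 mm
Layer 780–660 hPa: Δp = 120 hPa = 12000 Pa, q̄ = 0.0054 kg/kg → 0.0054 × 12000 / 9.8 = 6.61 mm
Layer 660–200 hPa: Δp = 460 hPa = 46000 Pa, q̄ = 0.0021 kg/kg → 0.0021 × 46000 / 9.8 = 9.86 mm
PW = 11.28 + 12.43 + 6.61 + 9.86 = 40.18 ≈ 40.2 mm.

PW ≈ 40.2 mm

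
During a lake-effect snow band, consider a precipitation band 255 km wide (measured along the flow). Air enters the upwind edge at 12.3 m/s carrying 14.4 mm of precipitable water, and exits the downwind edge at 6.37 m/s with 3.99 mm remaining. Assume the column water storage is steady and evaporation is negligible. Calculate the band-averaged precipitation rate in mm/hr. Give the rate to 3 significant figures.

Column moisture flux per unit crosswind length is F = V × PW.
Inflow: F_in = 12.3 × 14.4 = 177.12 mm·m/s
Outflow: F_out = 6.37 × 3.99 = 25.4163 mm·m/s
Steady-state rate R = (F_in − F_out)/L = (177.12 − 25.4163) / 255000 m = 5.949e-04 mm/s.
R = 5.949e-04 × 3600 = 2.14 mm/hr.

R ≈ 2.14 mm/hr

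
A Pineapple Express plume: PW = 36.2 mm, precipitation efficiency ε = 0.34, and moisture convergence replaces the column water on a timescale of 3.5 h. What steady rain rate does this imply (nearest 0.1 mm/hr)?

Each overturning extracts ε × PW = 0.34 × 36.2 = 12.308 mm.
Rate = ε·PW / τ = 12.308 / 3.5 h = 3.5 mm/hr.

R ≈ 3.5 mm/hr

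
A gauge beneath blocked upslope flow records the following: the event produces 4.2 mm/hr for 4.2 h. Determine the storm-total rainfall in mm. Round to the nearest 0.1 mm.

Total = Σ Rᵢ Δtᵢ = 4.2 × 4.2
      = 17.64 = 17.6 mm.

total ≈ 17.6 mm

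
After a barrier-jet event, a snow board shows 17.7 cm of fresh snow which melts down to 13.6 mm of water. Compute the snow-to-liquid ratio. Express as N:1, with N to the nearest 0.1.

Ratio = snow depth / SWE = 177 mm / 13.6 mm = 13.0, i.e. 13.0:1.

ratio ≈ 13.0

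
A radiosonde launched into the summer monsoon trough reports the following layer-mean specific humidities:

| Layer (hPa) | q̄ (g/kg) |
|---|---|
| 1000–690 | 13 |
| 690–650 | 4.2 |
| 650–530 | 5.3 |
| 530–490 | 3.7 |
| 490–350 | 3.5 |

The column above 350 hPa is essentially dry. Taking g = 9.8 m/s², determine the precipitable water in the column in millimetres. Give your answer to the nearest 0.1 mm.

Precipitable water is the column-integrated vapour mass per unit area: PW = (1/g) Σ q̄ Δp, with q in kg/kg and Δp in Pa (1 kg/m² of water = 1 mm).
Layer 1000–690 hPa: Δp = 310 hPa = 31000 Pa, q̄ = 0.013 kg/kg → 0.013 × 31000 / 9.8 = 41.12 mm
Layer 690–650 hPa: Δp = 40 hPa = 4000 Pa, q̄ = 0.0042 kg/kg → 0.0042 × 4000 / 9.8 = 1.71 mm
Layer 650–530 hPa: Δp = 120 hPa = 12000 Pa, q̄ = 0.0053 kg/kg → 0.0053 × 12000 / 9.8 = 6.49 mm
Layer 530–490 hPa: Δp = 40 hPa = 4000 Pa, q̄ = 0.0037 kg/kg → 0.0037 × 4000 / 9.8 = 1.51 mm
Layer 490–350 hPa: Δp = 140 hPa = 14000 Pa, q̄ = 0.0035 kg/kg → 0.0035 × 14000 / 9.8 = 5.00 mm
PW = 41.12 + 1.71 + 6.49 + 1.51 + 5.00 = 55.83 ≈ 55.8 mm.

PW ≈ 55.8 mm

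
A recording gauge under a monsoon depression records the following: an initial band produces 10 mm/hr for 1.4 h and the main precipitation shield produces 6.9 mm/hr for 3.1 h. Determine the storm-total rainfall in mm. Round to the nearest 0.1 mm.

total ≈ 35.4 mm

Total = Σ Rᵢ Δtᵢ = 10 × 1.4 + 6.9 × 3.1
      = 14 + 21.39 = 35.4 mm.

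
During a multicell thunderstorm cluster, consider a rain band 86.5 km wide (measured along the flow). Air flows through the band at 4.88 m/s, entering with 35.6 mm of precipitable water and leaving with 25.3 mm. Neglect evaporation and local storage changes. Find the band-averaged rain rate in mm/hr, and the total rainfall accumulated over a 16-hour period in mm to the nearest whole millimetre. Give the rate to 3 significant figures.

Column moisture flux per unit crosswind length is F = V × PW.
Inflow: F_in = 4.88 × 35.6 = 173.728 mm·m/s
Outflow: F_out = 4.88 × 25.3 = 123.464 mm·m/s
Steady-state rate R = (F_in − F_out)/L = (173.728 − 123.464) / 86500 m = 5.811e-04 mm/s.
R = 5.811e-04 × 3600 = 2.09 mm/hr.
Over 16 h: total = 2.09 × 16 = 33.44 ≈ 33 mm.

R ≈ 2.09 mm/hr; total ≈ 33 mm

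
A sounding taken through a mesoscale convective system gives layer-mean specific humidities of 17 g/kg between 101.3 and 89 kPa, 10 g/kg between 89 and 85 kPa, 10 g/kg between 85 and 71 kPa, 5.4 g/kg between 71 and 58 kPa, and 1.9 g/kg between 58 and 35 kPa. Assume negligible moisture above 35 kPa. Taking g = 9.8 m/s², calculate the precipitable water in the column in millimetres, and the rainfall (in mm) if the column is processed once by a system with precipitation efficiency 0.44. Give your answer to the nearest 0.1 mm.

Precipitable water is the column-integrated vapour mass per unit area: PW = (1/g) Σ q̄ Δp, with q in kg/kg and Δp in Pa (1 kg/m² of water = 1 mm).
Layer 101.3–89 kPa: Δp = 123 hPa = 12300 Pa, q̄ = 0.017 kg/kg → 0.017 × 12300 / 9.8 = 21.34 mm
Layer 89–85 kPa: Δp = 40 hPa = 4000 Pa, q̄ = 0.01 kg/kg → 0.01 × 4000 / 9.8 = 4.08 mm
Layer 85–71 kPa: Δp = 140 hPa = 14000 Pa, q̄ = 0.01 kg/kg → 0.01 × 14000 / 9.8 = 14.29 mm
Layer 71–58 kPa: Δp = 130 hPa = 13000 Pa, q̄ = 0.0054 kg/kg → 0.0054 × 13000 / 9.8 = 7.16 mm
Layer 58–35 kPa: Δp = 230 hPa = 23000 Pa, q̄ = 0.0019 kg/kg → 0.0019 × 23000 / 9.8 = 4.46 mm
PW = 21.34 + 4.08 + 14.29 + 7.16 + 4.46 = 51.33 ≈ 51.3 mm.
Rainfall = ε × PW = 0.44 × 51.3 = 22.6 mm.

PW ≈ 51.3 mm; rainfall ≈ 22.6 mm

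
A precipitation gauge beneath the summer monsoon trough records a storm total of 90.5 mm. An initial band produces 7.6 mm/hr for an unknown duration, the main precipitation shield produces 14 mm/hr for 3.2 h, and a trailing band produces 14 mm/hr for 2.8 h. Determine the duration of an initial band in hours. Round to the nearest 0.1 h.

Known phases: 14 × 3.2 + 14 × 2.8 = 44.8 + 39.2 = 84 mm.
Remaining depth = 90.5 − 84 = 6.5 mm.
Duration = 6.5 / 7.6 = 0.9 h.

duration ≈ 0.9 h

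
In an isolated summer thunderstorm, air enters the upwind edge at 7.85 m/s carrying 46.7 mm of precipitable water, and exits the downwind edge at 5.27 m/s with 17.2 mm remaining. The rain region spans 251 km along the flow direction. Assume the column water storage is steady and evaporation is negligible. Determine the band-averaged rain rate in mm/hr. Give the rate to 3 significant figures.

Column moisture flux per unit crosswind length is F = V × PW.
Inflow: F_in = 7.85 × 46.7 = 366.595 mm·m/s
Outflow: F_out = 5.27 × 17.2 = 90.644 mm·m/s
Steady-state rate R = (F_in − F_out)/L = (366.595 − 90.644) / 251000 m = 1.099e-03 mm/s.
R = 1.099e-03 × 3600 = 3.96 mm/hr.

R ≈ 3.96 mm/hr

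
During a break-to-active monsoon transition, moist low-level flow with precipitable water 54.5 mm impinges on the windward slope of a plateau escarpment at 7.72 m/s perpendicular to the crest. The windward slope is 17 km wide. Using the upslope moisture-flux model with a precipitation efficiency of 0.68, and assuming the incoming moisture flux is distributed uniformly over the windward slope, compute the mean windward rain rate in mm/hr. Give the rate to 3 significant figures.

Incoming column moisture flux per unit ridge length: F = V × PW = 7.72 × 54.5 = 420.74 mm·m/s.
Spread over the 17 km slope with efficiency ε = 0.68: R = ε·F/W = 0.68 × 420.74 / 17000 m = 1.683e-02 mm/s.
R = 1.683e-02 × 3600 = 60.6 mm/hr.

R ≈ 60.6 mm/hr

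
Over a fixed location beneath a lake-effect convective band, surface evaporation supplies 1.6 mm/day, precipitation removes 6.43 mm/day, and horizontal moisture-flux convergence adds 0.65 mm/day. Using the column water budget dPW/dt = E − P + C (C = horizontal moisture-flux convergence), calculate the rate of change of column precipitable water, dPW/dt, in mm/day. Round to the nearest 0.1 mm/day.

dPW/dt = E − P + C = 1.6 − 6.43 + (0.65) = -4.2 mm/day.

dPW/dt ≈ -4.2 mm/day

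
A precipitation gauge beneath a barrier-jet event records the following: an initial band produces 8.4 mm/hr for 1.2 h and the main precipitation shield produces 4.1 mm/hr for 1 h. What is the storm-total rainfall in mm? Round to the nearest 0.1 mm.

Total = Σ Rᵢ Δtᵢ = 8.4 × 1.2 + 4.1 × 1
      = 10.08 + 4.1 = 14.2 mm.

total ≈ 14.2 mm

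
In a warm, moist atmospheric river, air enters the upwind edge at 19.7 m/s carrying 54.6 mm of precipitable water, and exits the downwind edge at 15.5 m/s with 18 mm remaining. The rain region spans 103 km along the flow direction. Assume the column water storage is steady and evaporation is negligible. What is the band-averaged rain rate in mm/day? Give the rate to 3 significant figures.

Column moisture flux per unit crosswind length is F = V × PW.
Inflow: F_in = 19.7 × 54.6 = 1075.62 mm·m/s
Outflow: F_out = 15.5 × 18 = 279 mm·m/s
Steady-state rate R = (F_in − F_out)/L = (1075.62 − 279) / 103000 m = 7.734e-03 mm/s.
R = 7.734e-03 × 3600 × 24 = 668 mm/day.

R ≈ 668 mm/day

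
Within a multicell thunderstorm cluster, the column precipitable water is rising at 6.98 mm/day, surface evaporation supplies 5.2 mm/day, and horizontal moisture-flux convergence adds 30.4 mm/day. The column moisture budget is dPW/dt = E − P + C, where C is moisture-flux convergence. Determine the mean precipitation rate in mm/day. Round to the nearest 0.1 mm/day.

P ≈ 28.6 mm/day

dPW/dt = +6.98 mm/day.
P = E + C − dPW/dt = 5.2 + (30.4) − (+6.98) = 28.6 mm/day.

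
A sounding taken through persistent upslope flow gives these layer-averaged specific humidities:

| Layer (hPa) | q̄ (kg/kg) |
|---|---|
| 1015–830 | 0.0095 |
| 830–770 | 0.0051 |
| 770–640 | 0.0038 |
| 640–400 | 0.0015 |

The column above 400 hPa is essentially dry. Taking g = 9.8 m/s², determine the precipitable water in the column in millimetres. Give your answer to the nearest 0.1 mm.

Precipitable water is the column-integrated vapour mass per unit area: PW = (1/g) Σ q̄ Δp, with q in kg/kg and Δp in Pa (1 kg/m² of water = 1 mm).
Layer 1015–830 hPa: Δp = 185 hPa = 18500 Pa, q̄ = 0.0095 kg/kg → 0.0095 × 18500 / 9.8 = 17.93 mm
Layer 830–770 hPa: Δp = 60 hPa = 6000 Pa, q̄ = 0.0051 kg/kg → 0.0051 × 6000 / 9.8 = 3.12 mm
Layer 770–640 hPa: Δp = 130 hPa = 13000 Pa, q̄ = 0.0038 kg/kg → 0.0038 × 13000 / 9.8 = 5.04 mm
Layer 640–400 hPa: Δp = 240 hPa = 24000 Pa, q̄ = 0.0015 kg/kg → 0.0015 × 24000 / 9.8 = 3.67 mm
PW = 17.93 + 3.12 + 5.04 + 3.67 = 29.76 ≈ 29.8 mm.

PW ≈ 29.8 mm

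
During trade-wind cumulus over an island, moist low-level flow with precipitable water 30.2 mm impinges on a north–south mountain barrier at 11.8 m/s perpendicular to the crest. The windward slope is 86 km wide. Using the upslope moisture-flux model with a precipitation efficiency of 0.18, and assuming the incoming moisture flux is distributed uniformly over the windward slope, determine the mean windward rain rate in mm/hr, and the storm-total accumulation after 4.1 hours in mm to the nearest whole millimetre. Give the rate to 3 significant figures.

Incoming column moisture flux per unit ridge length: F = V × PW = 11.8 × 30.2 = 356.36 mm·m/s.
Spread over the 86 km slope with efficiency ε = 0.18: R = ε·F/W = 0.18 × 356.36 / 86000 m = 7.459e-04 mm/s.
R = 7.459e-04 × 3600 = 2.69 mm/hr.
Over 4.1 h: total = 2.69 × 4.1 = 11.029 ≈ 11 mm.

R ≈ 2.69 mm/hr; total ≈ 11 mm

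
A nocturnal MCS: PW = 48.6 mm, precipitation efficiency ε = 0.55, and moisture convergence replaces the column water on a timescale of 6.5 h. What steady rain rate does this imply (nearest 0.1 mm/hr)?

Each overturning extracts ε × PW = 0.55 × 48.6 = 26.73 mm.
Rate = ε·PW / τ = 26.73 / 6.5 h = 4.1 mm/hr.

R ≈ 4.1 mm/hr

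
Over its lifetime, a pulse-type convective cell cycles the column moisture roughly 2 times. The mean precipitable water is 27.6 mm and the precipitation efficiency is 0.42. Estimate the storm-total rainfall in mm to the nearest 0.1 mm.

Each cycle deposits ε × PW = 0.42 × 27.6 = 11.592 mm.
Over 2 cycles: 2 × 11.592 = 23.2 mm.

rainfall ≈ 23.2 mm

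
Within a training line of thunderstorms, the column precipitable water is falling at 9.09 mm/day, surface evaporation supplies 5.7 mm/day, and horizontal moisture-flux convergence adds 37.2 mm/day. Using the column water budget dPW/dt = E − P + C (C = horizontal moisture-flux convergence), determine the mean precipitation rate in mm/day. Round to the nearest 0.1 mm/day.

dPW/dt = -9.09 mm/day.
P = E + C − dPW/dt = 5.7 + (37.2) − (-9.09) = 52.0 mm/day.

P ≈ 52.0 mm/day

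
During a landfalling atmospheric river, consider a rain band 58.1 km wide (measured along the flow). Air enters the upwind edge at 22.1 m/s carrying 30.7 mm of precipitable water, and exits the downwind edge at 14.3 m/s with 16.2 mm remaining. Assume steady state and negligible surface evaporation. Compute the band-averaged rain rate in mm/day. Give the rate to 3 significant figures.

Column moisture flux per unit crosswind length is F = V × PW.
Inflow: F_in = 22.1 × 30.7 = 678.47 mm·m/s
Outflow: F_out = 14.3 × 16.2 = 231.66 mm·m/s
Steady-state rate R = (F_in − F_out)/L = (678.47 − 231.66) / 58100 m = 7.690e-03 mm/s.
R = 7.690e-03 × 3600 × 24 = 664 mm/day.

R ≈ 664 mm/day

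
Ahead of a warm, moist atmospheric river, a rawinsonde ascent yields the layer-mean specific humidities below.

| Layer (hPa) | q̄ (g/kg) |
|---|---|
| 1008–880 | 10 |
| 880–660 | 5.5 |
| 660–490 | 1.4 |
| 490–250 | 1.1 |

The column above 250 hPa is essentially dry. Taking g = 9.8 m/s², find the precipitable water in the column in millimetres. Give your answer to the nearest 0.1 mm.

Precipitable water is the column-integrated vapour mass per unit area: PW = (1/g) Σ q̄ Δp, with q in kg/kg and Δp in Pa (1 kg/m² of water = 1 mm).
Layer 1008–880 hPa: Δp = 128 hPa = 12800 Pa, q̄ = 0.01 kg/kg → 0.01 × 12800 / 9.8 = 13.06 mm
Layer 880–660 hPa: Δp = 220 hPa = 22000 Pa, q̄ = 0.0055 kg/kg → 0.0055 × 22000 / 9.8 = 12.35 mm
Layer 660–490 hPa: Δp = 170 hPa = 17000 Pa, q̄ = 0.0014 kg/kg → 0.0014 × 17000 / 9.8 = 2.43 mm
Layer 490–250 hPa: Δp = 240 hPa = 24000 Pa, q̄ = 0.0011 kg/kg → 0.0011 × 24000 / 9.8 = 2.69 mm
PW = 13.06 + 12.35 + 2.43 + 2.69 = 30.53 ≈ 30.5 mm.

PW ≈ 30.5 mm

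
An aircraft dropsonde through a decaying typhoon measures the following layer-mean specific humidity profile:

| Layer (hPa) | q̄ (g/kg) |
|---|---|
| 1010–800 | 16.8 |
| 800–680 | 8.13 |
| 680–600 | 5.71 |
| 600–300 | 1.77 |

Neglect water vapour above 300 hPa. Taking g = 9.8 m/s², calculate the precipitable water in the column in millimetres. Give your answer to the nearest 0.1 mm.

Precipitable water is the column-integrated vapour mass per unit area: PW = (1/g) Σ q̄ Δp, with q in kg/kg and Δp in Pa (1 kg/m² of water = 1 mm).
Layer 1010–800 hPa: Δp = 210 hPa = 21000 Pa, q̄ = 0.0168 kg/kg → 0.0168 × 21000 / 9.8 = 36.00 mm
Layer 800–680 hPa: Δp = 120 hPa = 12000 Pa, q̄ = 0.00813 kg/kg → 0.00813 × 12000 / 9.8 = 9.96 mm
Layer 680–600 hPa: Δp = 80 hPa = 8000 Pa, q̄ = 0.00571 kg/kg → 0.00571 × 8000 / 9.8 = 4.66 mm
Layer 600–300 hPa: Δp = 300 hPa = 30000 Pa, q̄ = 0.00177 kg/kg → 0.00177 × 30000 / 9.8 = 5.42 mm
PW = 36.00 + 9.96 + 4.66 + 5.42 = 56.04 ≈ 56.0 mm.

PW ≈ 56.0 mm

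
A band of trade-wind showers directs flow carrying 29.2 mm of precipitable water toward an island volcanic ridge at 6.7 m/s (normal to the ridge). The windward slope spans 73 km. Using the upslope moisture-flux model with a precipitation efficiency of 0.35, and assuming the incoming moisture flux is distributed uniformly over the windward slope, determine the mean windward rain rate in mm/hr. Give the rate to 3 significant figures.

Incoming column moisture flux per unit ridge length: F = V × PW = 6.7 × 29.2 = 195.64 mm·m/s.
Spread over the 73 km slope with efficiency ε = 0.35: R = ε·F/W = 0.35 × 195.64 / 73000 m = 9.380e-04 mm/s.
R = 9.380e-04 × 3600 = 3.38 mm/hr.

R ≈ 3.38 mm/hr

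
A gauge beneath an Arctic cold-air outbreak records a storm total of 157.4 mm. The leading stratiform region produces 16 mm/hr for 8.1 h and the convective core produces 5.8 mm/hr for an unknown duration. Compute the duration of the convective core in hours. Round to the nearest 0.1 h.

Known phases: 16 × 8.1 = 129.6 mm.
Remaining depth = 157.4 − 129.6 = 27.8 mm.
Duration = 27.8 / 5.8 = 4.8 h.

duration ≈ 4.8 h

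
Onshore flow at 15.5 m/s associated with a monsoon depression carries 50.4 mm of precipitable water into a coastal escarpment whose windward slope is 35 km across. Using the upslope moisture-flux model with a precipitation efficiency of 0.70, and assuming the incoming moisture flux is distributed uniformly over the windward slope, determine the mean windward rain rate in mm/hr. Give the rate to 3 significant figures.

Incoming column moisture flux per unit ridge length: F = V × PW = 15.5 × 50.4 = 781.2 mm·m/s.
Spread over the 35 km slope with efficiency ε = 0.70: R = ε·F/W = 0.70 × 781.2 / 35000 m = 1.562e-02 mm/s.
R = 1.562e-02 × 3600 = 56.2 mm/hr.

R ≈ 56.2 mm/hr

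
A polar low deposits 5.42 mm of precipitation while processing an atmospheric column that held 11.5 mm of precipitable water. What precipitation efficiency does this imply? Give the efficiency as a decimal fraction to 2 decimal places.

ε ≈ 0.47

ε = precipitation / PW = 5.42 / 11.5 = 0.47.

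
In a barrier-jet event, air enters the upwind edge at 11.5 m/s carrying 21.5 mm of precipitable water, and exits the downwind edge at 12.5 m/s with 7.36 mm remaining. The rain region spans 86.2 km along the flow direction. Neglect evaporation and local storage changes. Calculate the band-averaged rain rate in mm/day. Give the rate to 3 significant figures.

R ≈ 156 mm/day

Column moisture flux per unit crosswind length is F = V × PW.
Inflow: F_in = 11.5 × 21.5 = 247.25 mm·m/s
Outflow: F_out = 12.5 × 7.36 = 92 mm·m/s
Steady-state rate R = (F_in − F_out)/L = (247.25 − 92) / 86200 m = 1.801e-03 mm/s.
R = 1.801e-03 × 3600 × 24 = 156 mm/day.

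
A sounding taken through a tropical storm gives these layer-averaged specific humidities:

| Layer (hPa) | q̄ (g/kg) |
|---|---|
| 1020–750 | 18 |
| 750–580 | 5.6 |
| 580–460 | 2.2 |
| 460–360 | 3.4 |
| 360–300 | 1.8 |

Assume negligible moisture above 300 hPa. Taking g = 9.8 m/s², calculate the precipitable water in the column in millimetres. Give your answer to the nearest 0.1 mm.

Precipitable water is the column-integrated vapour mass per unit area: PW = (1/g) Σ q̄ Δp, with q in kg/kg and Δp in Pa (1 kg/m² of water = 1 mm).
Layer 1020–750 hPa: Δp = 270 hPa = 27000 Pa, q̄ = 0.018 kg/kg → 0.018 × 27000 / 9.8 = 49.59 mm
Layer 750–580 hPa: Δp = 170 hPa = 17000 Pa, q̄ = 0.0056 kg/kg → 0.0056 × 17000 / 9.8 = 9.71 mm
Layer 580–460 hPa: Δp = 120 hPa = 12000 Pa, q̄ = 0.0022 kg/kg → 0.0022 × 12000 / 9.8 = 2.69 mm
Layer 460–360 hPa: Δp = 100 hPa = 10000 Pa, q̄ = 0.0034 kg/kg → 0.0034 × 10000 / 9.8 = 3.47 mm
Layer 360–300 hPa: Δp = 60 hPa = 6000 Pa, q̄ = 0.0018 kg/kg → 0.0018 × 6000 / 9.8 = 1.10 mm
PW = 49.59 + 9.71 + 2.69 + 3.47 + 1.10 = 66.56 ≈ 66.6 mm.

PW ≈ 66.6 mm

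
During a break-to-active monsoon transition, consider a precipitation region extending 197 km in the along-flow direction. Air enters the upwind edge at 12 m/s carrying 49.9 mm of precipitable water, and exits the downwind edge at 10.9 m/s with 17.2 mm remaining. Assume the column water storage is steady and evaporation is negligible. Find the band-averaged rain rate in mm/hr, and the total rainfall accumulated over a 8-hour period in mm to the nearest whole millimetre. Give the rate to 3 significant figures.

R ≈ 7.52 mm/hr; total ≈ 60 mm

Column moisture flux per unit crosswind length is F = V × PW.
Inflow: F_in = 12 × 49.9 = 598.8 mm·m/s
Outflow: F_out = 10.9 × 17.2 = 187.48 mm·m/s
Steady-state rate R = (F_in − F_out)/L = (598.8 − 187.48) / 197000 m = 2.088e-03 mm/s.
R = 2.088e-03 × 3600 = 7.52 mm/hr.
Over 8 h: total = 7.52 × 8 = 60.16 ≈ 60 mm.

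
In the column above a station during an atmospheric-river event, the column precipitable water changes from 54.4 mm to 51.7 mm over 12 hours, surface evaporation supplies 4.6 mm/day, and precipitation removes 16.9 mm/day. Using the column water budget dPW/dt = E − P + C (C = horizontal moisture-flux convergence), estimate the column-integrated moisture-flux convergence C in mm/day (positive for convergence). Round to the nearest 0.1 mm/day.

C ≈ 6.9 mm/day

dPW/dt = (51.7 − 54.4) mm / (12/24 day) = -5.400 mm/day.
C = dPW/dt − E + P = (-5.400) − 4.6 + 16.9 = 6.9 mm/day.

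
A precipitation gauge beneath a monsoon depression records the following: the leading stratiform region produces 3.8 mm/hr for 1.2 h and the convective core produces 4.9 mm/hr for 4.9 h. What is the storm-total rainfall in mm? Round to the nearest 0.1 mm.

Total = Σ Rᵢ Δtᵢ = 3.8 × 1.2 + 4.9 × 4.9
      = 4.56 + 24.01 = 28.6 mm.

total ≈ 28.6 mm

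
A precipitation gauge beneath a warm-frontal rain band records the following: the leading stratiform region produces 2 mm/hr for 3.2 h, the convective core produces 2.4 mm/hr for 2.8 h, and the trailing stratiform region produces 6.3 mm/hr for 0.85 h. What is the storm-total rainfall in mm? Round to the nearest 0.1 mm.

Total = Σ Rᵢ Δtᵢ = 2 × 3.2 + 2.4 × 2.8 + 6.3 × 0.85
      = 6.4 + 6.72 + 5.355 = 18.5 mm.

total ≈ 18.5 mm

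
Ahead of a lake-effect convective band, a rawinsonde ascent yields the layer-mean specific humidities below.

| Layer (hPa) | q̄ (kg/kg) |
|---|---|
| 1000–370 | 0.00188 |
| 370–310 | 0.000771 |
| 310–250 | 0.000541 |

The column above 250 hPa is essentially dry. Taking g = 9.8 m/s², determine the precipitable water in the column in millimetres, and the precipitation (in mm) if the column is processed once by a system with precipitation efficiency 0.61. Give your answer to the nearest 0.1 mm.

Precipitable water is the column-integrated vapour mass per unit area: PW = (1/g) Σ q̄ Δp, with q in kg/kg and Δp in Pa (1 kg/m² of water = 1 mm).
Layer 1000–370 hPa: Δp = 630 hPa = 63000 Pa, q̄ = 0.00188 kg/kg → 0.00188 × 63000 / 9.8 = 12.09 mm
Layer 370–310 hPa: Δp = 60 hPa = 6000 Pa, q̄ = 0.000771 kg/kg → 0.000771 × 6000 / 9.8 = 0.47 mm
Layer 310–250 hPa: Δp = 60 hPa = 6000 Pa, q̄ = 0.000541 kg/kg → 0.000541 × 6000 / 9.8 = 0.33 mm
PW = 12.09 + 0.47 + 0.33 = 12.89 ≈ 12.9 mm.
Precipitation = ε × PW = 0.61 × 12.9 = 7.9 mm.

PW ≈ 12.9 mm; precipitation ≈ 7.9 mm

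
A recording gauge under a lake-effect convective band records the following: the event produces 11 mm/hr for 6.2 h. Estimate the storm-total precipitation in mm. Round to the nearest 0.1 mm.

Total = Σ Rᵢ Δtᵢ = 11 × 6.2
      = 68.2 = 68.2 mm.

total ≈ 68.2 mm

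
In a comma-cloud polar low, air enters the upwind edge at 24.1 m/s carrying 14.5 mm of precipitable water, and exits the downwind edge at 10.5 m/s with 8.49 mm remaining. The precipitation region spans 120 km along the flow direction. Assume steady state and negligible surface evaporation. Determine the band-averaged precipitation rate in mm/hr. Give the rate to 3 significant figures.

R ≈ 7.81 mm/hr

Column moisture flux per unit crosswind length is F = V × PW.
Inflow: F_in = 24.1 × 14.5 = 349.45 mm·m/s
Outflow: F_out = 10.5 × 8.49 = 89.145 mm·m/s
Steady-state rate R = (F_in − F_out)/L = (349.45 − 89.145) / 120000 m = 2.169e-03 mm/s.
R = 2.169e-03 × 3600 = 7.81 mm/hr.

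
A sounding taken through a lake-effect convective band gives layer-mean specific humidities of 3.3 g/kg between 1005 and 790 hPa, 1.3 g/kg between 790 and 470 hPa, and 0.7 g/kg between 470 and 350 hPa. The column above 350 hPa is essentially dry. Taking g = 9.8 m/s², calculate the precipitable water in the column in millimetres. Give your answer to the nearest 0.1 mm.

Precipitable water is the column-integrated vapour mass per unit area: PW = (1/g) Σ q̄ Δp, with q in kg/kg and Δp in Pa (1 kg/m² of water = 1 mm).
Layer 1005–790 hPa: Δp = 215 hPa = 21500 Pa, q̄ = 0.0033 kg/kg → 0.0033 × 21500 / 9.8 = 7.24 mm
Layer 790–470 hPa: Δp = 320 hPa = 32000 Pa, q̄ = 0.0013 kg/kg → 0.0013 × 32000 / 9.8 = 4.24 mm
Layer 470–350 hPa: Δp = 120 hPa = 12000 Pa, q̄ = 0.0007 kg/kg → 0.0007 × 12000 / 9.8 = 0.86 mm
PW = 7.24 + 4.24 + 0.86 = 12.34 ≈ 12.3 mm.

PW ≈ 12.3 mm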